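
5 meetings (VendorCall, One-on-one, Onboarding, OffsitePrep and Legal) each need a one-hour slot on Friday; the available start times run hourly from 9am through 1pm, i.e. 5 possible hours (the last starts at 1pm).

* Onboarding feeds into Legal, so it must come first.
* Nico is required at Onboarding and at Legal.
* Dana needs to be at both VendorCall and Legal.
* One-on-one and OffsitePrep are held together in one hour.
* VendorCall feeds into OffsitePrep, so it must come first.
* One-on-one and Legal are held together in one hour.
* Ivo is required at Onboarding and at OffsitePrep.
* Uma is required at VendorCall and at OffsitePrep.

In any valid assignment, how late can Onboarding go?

Downstream work caps Onboarding at 12pm.
Onboarding at 12pm is achievable: One-on-one=1pm; Onboarding=12pm; Legal=1pm; VendorCall=9am; OffsitePrep=1pm.

12pm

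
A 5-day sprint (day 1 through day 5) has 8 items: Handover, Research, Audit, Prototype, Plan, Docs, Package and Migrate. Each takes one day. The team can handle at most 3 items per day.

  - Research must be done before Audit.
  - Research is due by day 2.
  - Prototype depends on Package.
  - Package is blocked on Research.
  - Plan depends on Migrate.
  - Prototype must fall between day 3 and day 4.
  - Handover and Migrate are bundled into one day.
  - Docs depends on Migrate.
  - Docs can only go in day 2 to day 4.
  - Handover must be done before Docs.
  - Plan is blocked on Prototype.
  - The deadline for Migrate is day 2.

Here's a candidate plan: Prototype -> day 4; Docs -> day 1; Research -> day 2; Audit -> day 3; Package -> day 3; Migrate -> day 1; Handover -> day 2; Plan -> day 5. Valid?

Invalid. Handover must be done before Docs.

The deadline for Migrate is day 2 — holds.
The team can handle at most 3 items per day — holds.
Handover and Migrate are bundled into one day — violated.
Package is blocked on Research — holds.
Plan is blocked on Prototype — holds.
Research must be done before Audit — holds.
Prototype must fall between day 3 and day 4 — holds.
Plan depends on Migrate — holds.
Docs can only go in day 2 to day 4 — violated.
Prototype depends on Package — holds.
Handover must be done before Docs — violated.
Research is due by day 2 — holds.
Docs depends on Migrate — violated.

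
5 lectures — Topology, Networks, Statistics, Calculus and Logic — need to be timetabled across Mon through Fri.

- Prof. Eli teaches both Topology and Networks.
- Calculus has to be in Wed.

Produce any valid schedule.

Calculus in Wed, Topology in Mon, Logic in Mon, Statistics in Mon, Networks in Tue

Checking: Topology(Mon) != Networks(Tue); Calculus=Wed in [Wed,Wed].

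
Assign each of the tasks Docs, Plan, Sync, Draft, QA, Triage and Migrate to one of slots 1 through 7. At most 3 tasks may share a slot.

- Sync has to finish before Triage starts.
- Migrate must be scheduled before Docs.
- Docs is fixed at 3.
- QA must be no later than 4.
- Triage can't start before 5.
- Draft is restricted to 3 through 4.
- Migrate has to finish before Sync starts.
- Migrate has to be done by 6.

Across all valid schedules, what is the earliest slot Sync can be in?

Precedence pushes Sync to at least 2; downstream work caps Sync at 6.
Sync at 2 is achievable: Sync=2; QA=1; Triage=5; Draft=3; Docs=3; Migrate=1; Plan=1.

2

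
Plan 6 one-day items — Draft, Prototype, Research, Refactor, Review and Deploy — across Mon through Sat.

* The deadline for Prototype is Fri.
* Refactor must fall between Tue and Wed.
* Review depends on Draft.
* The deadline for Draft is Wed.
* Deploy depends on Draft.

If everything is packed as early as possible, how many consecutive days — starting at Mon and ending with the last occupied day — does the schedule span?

The precedence chain requires at least 2 distinct days.
2 works (last occupied day: Tue): for example Deploy in Tue; Prototype in Mon; Research in Mon; Draft in Mon; Refactor in Tue; Review in Tue.

2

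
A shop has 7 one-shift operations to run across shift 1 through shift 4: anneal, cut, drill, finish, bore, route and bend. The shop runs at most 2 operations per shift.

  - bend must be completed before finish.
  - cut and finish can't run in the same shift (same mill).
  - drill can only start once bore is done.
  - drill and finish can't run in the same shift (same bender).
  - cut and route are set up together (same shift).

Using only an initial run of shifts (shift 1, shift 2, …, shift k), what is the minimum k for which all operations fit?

4 shifts

The precedence chain requires at least 2 distinct shifts.
With at most 2 per shift and 7 operations, at least 4 shifts are needed.
4 works (last occupied shift: shift 4): for example route -> shift 4, anneal -> shift 2, finish -> shift 3, bore -> shift 1, cut -> shift 4, bend -> shift 1, drill -> shift 2.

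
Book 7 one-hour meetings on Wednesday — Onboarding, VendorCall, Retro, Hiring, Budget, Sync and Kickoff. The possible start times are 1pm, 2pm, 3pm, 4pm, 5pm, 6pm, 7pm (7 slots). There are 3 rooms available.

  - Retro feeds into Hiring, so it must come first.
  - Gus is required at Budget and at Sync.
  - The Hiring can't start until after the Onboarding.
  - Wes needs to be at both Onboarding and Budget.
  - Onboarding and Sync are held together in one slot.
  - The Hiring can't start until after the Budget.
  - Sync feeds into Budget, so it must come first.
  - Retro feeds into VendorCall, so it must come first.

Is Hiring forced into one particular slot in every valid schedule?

No

Hiring can be 3pm (e.g. Kickoff -> 2pm; Budget -> 2pm; Onboarding -> 1pm; VendorCall -> 2pm; Hiring -> 3pm; Sync -> 1pm; Retro -> 1pm) or 4pm (e.g. Sync -> 1pm, Kickoff -> 2pm, VendorCall -> 2pm, Retro -> 1pm, Hiring -> 4pm, Onboarding -> 1pm, Budget -> 2pm).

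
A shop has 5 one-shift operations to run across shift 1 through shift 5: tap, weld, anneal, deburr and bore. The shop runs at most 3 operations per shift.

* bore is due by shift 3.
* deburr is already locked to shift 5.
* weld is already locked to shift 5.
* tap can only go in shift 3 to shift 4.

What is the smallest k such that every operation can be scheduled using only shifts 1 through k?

5

With at most 3 per shift and 5 operations, at least 2 shifts are needed.
weld can't be placed before shift 5, so the schedule must run through at least shift 5.
5 works (last occupied shift: shift 5): for example weld -> shift 5, anneal -> shift 1, deburr -> shift 5, bore -> shift 1, tap -> shift 3.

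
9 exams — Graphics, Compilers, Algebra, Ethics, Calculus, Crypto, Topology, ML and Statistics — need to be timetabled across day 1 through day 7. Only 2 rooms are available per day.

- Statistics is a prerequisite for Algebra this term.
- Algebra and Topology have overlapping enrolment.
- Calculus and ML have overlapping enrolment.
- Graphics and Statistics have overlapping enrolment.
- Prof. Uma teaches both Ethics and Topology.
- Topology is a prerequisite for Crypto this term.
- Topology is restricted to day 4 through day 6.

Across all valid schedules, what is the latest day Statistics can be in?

day 6

Downstream work caps Statistics at day 6.
Statistics at day 6 is achievable: Topology in day 4, Graphics in day 1, Statistics in day 6, Calculus in day 2, Ethics in day 2, Algebra in day 7, Compilers in day 1, ML in day 3, Crypto in day 5.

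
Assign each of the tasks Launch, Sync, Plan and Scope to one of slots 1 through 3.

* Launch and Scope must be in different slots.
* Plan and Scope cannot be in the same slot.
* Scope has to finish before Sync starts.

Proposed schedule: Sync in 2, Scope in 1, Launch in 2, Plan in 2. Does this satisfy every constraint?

Plan and Scope cannot be in the same slot — holds.
Launch and Scope must be in different slots — holds.
Scope has to finish before Sync starts — holds.

Yes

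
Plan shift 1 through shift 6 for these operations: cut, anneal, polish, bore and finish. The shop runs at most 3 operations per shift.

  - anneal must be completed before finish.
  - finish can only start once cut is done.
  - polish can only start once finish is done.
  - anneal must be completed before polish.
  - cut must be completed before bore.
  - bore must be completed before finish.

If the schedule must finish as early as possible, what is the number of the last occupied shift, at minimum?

The precedence chain requires at least 4 distinct shifts.
With at most 3 per shift and 5 operations, at least 2 shifts are needed.
4 works (last occupied shift: shift 4): for example cut in shift 1; finish in shift 3; bore in shift 2; polish in shift 4; anneal in shift 1.

shift 4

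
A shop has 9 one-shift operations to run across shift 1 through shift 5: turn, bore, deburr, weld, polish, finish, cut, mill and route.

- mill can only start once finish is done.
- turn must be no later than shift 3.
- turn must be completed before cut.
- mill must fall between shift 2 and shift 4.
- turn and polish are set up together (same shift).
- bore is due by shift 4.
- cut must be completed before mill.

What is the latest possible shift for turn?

Turn's own window allows nothing later than shift 3; downstream work caps turn at shift 2.
turn at shift 2 is achievable: bore -> shift 1; weld -> shift 1; polish -> shift 2; deburr -> shift 1; route -> shift 1; cut -> shift 3; mill -> shift 4; turn -> shift 2; finish -> shift 1.

shift 2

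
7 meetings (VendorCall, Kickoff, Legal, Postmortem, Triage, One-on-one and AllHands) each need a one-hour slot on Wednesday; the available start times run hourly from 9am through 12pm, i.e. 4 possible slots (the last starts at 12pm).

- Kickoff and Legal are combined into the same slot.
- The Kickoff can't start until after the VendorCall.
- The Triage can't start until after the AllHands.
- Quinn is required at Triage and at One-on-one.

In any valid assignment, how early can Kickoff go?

Precedence pushes Kickoff to at least 10am.
Kickoff at 10am is achievable: Postmortem in 9am, Kickoff in 10am, Legal in 10am, Triage in 10am, VendorCall in 9am, AllHands in 9am, One-on-one in 9am.

10am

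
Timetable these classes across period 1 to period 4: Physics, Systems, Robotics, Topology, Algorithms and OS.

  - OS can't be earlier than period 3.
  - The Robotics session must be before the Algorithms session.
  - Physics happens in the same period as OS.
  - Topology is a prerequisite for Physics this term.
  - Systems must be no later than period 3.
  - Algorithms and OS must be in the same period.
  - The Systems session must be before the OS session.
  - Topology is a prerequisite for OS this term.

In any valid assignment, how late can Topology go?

Downstream work caps Topology at period 3.
Topology at period 3 is achievable: Algorithms -> period 4; Robotics -> period 1; Physics -> period 4; OS -> period 4; Systems -> period 1; Topology -> period 3.

period 3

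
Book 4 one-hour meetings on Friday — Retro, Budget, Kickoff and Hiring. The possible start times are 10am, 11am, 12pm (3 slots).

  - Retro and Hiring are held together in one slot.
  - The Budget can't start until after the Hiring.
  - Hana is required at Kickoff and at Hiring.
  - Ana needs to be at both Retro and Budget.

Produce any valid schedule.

Budget in 11am, Hiring in 10am, Retro in 10am, Kickoff in 11am

Checking: Hiring(10am) before Budget(11am); Kickoff(11am) != Hiring(10am); Retro(10am) != Budget(11am); Retro = Hiring = 10am.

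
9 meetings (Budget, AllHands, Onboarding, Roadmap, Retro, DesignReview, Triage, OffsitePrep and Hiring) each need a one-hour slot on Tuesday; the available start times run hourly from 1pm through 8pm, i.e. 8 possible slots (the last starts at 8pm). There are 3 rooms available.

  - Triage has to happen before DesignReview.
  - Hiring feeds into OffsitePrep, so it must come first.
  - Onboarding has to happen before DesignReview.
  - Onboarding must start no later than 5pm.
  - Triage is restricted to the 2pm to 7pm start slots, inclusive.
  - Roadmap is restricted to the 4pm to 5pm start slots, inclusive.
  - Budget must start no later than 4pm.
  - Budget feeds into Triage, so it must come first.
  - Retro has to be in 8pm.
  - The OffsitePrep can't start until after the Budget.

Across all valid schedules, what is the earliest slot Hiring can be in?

Downstream work caps Hiring at 7pm.
Hiring at 1pm is achievable: Hiring in 1pm; Onboarding in 1pm; AllHands in 2pm; Triage in 2pm; Budget in 1pm; OffsitePrep in 2pm; Retro in 8pm; DesignReview in 3pm; Roadmap in 4pm.

1pm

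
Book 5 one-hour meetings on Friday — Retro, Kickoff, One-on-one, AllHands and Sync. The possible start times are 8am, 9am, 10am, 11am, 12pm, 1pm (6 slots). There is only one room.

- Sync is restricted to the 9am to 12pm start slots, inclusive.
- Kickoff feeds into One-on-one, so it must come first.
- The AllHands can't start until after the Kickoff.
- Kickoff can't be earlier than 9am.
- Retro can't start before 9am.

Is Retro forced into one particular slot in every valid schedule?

No

Retro can be 9am (e.g. Retro -> 9am, Kickoff -> 11am, Sync -> 10am, One-on-one -> 12pm, AllHands -> 1pm) or 10am (e.g. Retro=10am; AllHands=1pm; Kickoff=11am; Sync=9am; One-on-one=12pm).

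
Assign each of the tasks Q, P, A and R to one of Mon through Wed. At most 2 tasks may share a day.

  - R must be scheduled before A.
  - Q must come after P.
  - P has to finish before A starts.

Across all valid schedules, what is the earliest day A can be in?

Tue

Precedence pushes A to at least Tue.
A at Tue is achievable: Q -> Tue; A -> Tue; P -> Mon; R -> Mon.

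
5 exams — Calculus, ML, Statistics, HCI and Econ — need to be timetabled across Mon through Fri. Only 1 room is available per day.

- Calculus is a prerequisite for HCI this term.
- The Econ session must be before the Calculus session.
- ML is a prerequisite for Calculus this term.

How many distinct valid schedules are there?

10

Splitting on Calculus: it can be Wed (4), Thu (6). Listing each branch's schedules as (ML, Statistics, HCI, Econ):
Calculus=Wed: (Mon,Thu,Fri,Tue) (Mon,Fri,Thu,Tue) (Tue,Thu,Fri,Mon) (Tue,Fri,Thu,Mon) — 4.
Calculus=Thu: (Mon,Tue,Fri,Wed) (Mon,Wed,Fri,Tue) (Tue,Mon,Fri,Wed) (Tue,Wed,Fri,Mon) (Wed,Mon,Fri,Tue) (Wed,Tue,Fri,Mon) — 6.
Summing: 4 + 6 = 10.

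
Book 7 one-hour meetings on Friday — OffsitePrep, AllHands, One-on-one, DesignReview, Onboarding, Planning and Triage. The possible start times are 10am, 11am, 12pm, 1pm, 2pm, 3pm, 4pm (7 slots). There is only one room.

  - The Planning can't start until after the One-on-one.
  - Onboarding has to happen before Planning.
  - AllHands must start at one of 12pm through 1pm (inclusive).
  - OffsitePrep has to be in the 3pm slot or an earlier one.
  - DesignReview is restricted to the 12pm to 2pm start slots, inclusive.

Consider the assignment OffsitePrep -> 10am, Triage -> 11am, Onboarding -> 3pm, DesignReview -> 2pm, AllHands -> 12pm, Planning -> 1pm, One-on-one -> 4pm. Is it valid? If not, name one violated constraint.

No. The Planning can't start until after the One-on-one is not satisfied.

There is only one room — holds.
AllHands must start at one of 12pm through 1pm (inclusive) — holds.
Onboarding has to happen before Planning — violated.
The Planning can't start until after the One-on-one — violated.
DesignReview is restricted to the 12pm to 2pm start slots, inclusive — holds.
OffsitePrep has to be in the 3pm slot or an earlier one — holds.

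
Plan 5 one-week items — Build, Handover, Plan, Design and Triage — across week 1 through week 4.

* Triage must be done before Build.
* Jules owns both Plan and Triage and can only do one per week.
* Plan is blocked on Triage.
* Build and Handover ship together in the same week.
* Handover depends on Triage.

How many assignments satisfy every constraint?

56

Splitting on Build: it can be week 2 (12), week 3 (20), week 4 (24). Listing each branch's schedules as (Handover, Plan, Design, Triage) by week number:
Build=week 2: (2,2,1,1) (2,2,2,1) (2,2,3,1) (2,2,4,1) (2,3,1,1) (2,3,2,1) (2,3,3,1) (2,3,4,1) (2,4,1,1) (2,4,2,1) (2,4,3,1) (2,4,4,1) — 12.
Build=week 3: (3,2,1,1) (3,2,2,1) (3,2,3,1) (3,2,4,1) (3,3,1,1) (3,3,1,2) (3,3,2,1) (3,3,2,2) (3,3,3,1) (3,3,3,2) (3,3,4,1) (3,3,4,2) (3,4,1,1) (3,4,1,2) (3,4,2,1) (3,4,2,2) (3,4,3,1) (3,4,3,2) (3,4,4,1) (3,4,4,2) — 20.
Build=week 4: (4,2,1,1) (4,2,2,1) (4,2,3,1) (4,2,4,1) (4,3,1,1) (4,3,1,2) (4,3,2,1) (4,3,2,2) (4,3,3,1) (4,3,3,2) (4,3,4,1) (4,3,4,2) (4,4,1,1) (4,4,1,2) (4,4,1,3) (4,4,2,1) (4,4,2,2) (4,4,2,3) (4,4,3,1) (4,4,3,2) (4,4,3,3) (4,4,4,1) (4,4,4,2) (4,4,4,3) — 24.
Summing: 12 + 20 + 24 = 56.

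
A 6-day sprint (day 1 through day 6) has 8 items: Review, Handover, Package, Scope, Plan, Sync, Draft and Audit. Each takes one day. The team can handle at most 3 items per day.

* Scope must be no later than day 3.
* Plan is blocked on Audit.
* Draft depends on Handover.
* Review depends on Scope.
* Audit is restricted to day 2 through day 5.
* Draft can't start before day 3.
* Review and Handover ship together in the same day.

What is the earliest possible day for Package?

Package at day 1 is achievable: Scope in day 1, Audit in day 2, Plan in day 3, Review in day 2, Draft in day 3, Sync in day 1, Package in day 1, Handover in day 2.

day 1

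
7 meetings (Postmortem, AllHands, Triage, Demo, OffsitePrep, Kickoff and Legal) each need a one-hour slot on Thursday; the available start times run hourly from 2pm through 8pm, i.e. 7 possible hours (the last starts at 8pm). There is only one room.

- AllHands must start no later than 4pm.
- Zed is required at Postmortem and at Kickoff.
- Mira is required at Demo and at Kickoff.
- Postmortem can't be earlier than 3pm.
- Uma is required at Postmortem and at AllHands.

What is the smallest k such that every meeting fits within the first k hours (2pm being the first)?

With at most 1 per hour and 7 meetings, at least 7 hours are needed.
Postmortem can't be placed before 3pm — that is hour 2 counting from 2pm — so the schedule must run through at least 2 hours.
7 works (last occupied hour: 8pm): for example Legal=8pm, Kickoff=7pm, Postmortem=3pm, OffsitePrep=6pm, Triage=4pm, AllHands=2pm, Demo=5pm.

7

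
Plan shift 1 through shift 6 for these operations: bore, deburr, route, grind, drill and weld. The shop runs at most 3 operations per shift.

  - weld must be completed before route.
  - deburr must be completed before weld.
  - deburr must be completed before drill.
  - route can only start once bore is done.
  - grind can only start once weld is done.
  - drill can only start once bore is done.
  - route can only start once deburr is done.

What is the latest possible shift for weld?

shift 5

Precedence pushes weld to at least shift 2; downstream work caps weld at shift 5.
weld at shift 5 is achievable: deburr in shift 1; weld in shift 5; grind in shift 6; drill in shift 2; bore in shift 1; route in shift 6.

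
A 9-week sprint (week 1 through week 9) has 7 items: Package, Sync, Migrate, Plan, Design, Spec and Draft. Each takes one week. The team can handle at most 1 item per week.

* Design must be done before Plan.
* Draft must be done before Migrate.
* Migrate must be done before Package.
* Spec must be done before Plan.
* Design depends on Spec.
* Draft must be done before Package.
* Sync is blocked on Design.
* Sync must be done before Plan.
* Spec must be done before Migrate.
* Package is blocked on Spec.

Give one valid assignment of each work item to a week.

Plan in week 7; Draft in week 2; Sync in week 6; Spec in week 1; Migrate in week 3; Package in week 4; Design in week 5

Checking: Draft(week 2) before Migrate(week 3); Migrate(week 3) before Package(week 4); Spec(week 1) before Package(week 4); Spec(week 1) before Design(week 5); Draft(week 2) before Package(week 4); Sync(week 6) before Plan(week 7); Design(week 5) before Sync(week 6); Spec(week 1) before Plan(week 7); Spec(week 1) before Migrate(week 3); Design(week 5) before Plan(week 7); max 1 per week (cap 1).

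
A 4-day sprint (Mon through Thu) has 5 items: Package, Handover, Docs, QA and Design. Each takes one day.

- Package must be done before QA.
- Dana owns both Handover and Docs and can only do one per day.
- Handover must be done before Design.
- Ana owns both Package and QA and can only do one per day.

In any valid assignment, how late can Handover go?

Downstream work caps Handover at Wed.
Handover at Wed is achievable: Handover=Wed; Package=Mon; Design=Thu; QA=Tue; Docs=Mon.

Wed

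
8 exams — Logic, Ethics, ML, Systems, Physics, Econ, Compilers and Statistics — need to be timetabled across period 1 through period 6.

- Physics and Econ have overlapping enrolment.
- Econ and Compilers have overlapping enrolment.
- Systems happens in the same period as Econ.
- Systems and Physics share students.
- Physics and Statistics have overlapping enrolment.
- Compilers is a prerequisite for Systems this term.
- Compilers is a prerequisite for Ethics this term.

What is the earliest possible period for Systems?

Precedence pushes Systems to at least period 2.
Systems at period 2 is achievable: Econ -> period 2, ML -> period 1, Compilers -> period 1, Ethics -> period 2, Physics -> period 1, Logic -> period 1, Systems -> period 2, Statistics -> period 2.

period 2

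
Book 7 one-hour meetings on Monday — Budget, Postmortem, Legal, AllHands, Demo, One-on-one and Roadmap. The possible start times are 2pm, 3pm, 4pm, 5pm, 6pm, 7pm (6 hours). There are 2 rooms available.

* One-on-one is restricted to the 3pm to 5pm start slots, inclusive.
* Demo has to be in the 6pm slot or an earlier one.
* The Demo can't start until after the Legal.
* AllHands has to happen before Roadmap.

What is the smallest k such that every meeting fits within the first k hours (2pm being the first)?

The precedence chain requires at least 2 distinct hours.
With at most 2 per hour and 7 meetings, at least 4 hours are needed.
4 works (last occupied hour: 5pm): for example One-on-one in 3pm; Postmortem in 5pm; Roadmap in 4pm; Legal in 2pm; AllHands in 2pm; Budget in 4pm; Demo in 3pm.

4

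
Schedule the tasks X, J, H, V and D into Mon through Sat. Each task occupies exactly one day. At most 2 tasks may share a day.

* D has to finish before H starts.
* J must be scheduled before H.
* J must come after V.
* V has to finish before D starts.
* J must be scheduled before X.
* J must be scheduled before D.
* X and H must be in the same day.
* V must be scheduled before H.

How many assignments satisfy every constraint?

15

Splitting on X: it can be Thu (1), Fri (4), Sat (10). Listing each branch's schedules as (J, H, V, D):
X=Thu: (Tue,Thu,Mon,Wed) — 1.
X=Fri: (Tue,Fri,Mon,Wed) (Tue,Fri,Mon,Thu) (Wed,Fri,Mon,Thu) (Wed,Fri,Tue,Thu) — 4.
X=Sat: (Tue,Sat,Mon,Wed) (Tue,Sat,Mon,Thu) (Tue,Sat,Mon,Fri) (Wed,Sat,Mon,Thu) (Wed,Sat,Mon,Fri) (Wed,Sat,Tue,Thu) (Wed,Sat,Tue,Fri) (Thu,Sat,Mon,Fri) (Thu,Sat,Tue,Fri) (Thu,Sat,Wed,Fri) — 10.
Summing: 1 + 4 + 10 = 15.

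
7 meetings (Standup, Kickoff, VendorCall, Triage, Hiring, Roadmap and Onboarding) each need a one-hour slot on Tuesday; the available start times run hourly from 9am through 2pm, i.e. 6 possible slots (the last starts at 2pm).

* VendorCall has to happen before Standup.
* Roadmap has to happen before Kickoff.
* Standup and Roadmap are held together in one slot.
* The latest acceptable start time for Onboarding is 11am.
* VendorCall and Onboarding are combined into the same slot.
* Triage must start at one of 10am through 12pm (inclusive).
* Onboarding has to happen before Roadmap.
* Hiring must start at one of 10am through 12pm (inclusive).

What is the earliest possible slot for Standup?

10am

Precedence pushes Standup to at least 10am; Standup must be in the same slot as Roadmap, which can't be after 1pm, so Standup is at most 1pm.
Standup at 10am is achievable: Standup=10am, Triage=10am, Roadmap=10am, Kickoff=11am, Hiring=10am, VendorCall=9am, Onboarding=9am.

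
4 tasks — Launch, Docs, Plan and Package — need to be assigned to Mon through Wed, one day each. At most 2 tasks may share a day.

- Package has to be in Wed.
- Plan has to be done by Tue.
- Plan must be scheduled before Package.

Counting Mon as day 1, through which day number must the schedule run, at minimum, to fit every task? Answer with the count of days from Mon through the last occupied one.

3

The precedence chain requires at least 2 distinct days.
With at most 2 per day and 4 tasks, at least 2 days are needed.
Package can't be placed before Wed — that is day 3 counting from Mon — so the schedule must run through at least 3 days.
3 works (last occupied day: Wed): for example Launch in Mon; Plan in Mon; Docs in Tue; Package in Wed.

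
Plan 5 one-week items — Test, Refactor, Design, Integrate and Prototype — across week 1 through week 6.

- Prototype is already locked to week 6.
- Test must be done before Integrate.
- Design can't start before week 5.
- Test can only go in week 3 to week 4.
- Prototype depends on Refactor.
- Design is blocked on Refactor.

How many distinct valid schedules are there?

Splitting on Test: it can be week 3 (27), week 4 (18). Listing each branch's schedules as (Refactor, Design, Integrate, Prototype) by week number:
Test=week 3: (1,5,4,6) (1,5,5,6) (1,5,6,6) (1,6,4,6) (1,6,5,6) (1,6,6,6) (2,5,4,6) (2,5,5,6) (2,5,6,6) (2,6,4,6) (2,6,5,6) (2,6,6,6) (3,5,4,6) (3,5,5,6) (3,5,6,6) (3,6,4,6) (3,6,5,6) (3,6,6,6) (4,5,4,6) (4,5,5,6) (4,5,6,6) (4,6,4,6) (4,6,5,6) (4,6,6,6) (5,6,4,6) (5,6,5,6) (5,6,6,6) — 27.
Test=week 4: (1,5,5,6) (1,5,6,6) (1,6,5,6) (1,6,6,6) (2,5,5,6) (2,5,6,6) (2,6,5,6) (2,6,6,6) (3,5,5,6) (3,5,6,6) (3,6,5,6) (3,6,6,6) (4,5,5,6) (4,5,6,6) (4,6,5,6) (4,6,6,6) (5,6,5,6) (5,6,6,6) — 18.
Summing: 27 + 18 = 45.

45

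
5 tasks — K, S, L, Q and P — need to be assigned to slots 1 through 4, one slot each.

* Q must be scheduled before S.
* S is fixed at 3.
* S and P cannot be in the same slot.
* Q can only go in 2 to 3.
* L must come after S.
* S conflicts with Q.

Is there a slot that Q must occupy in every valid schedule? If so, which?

2

Q's window is 2–3.
S is fixed at 3, and Q can't share a slot with S.
So Q must be 2.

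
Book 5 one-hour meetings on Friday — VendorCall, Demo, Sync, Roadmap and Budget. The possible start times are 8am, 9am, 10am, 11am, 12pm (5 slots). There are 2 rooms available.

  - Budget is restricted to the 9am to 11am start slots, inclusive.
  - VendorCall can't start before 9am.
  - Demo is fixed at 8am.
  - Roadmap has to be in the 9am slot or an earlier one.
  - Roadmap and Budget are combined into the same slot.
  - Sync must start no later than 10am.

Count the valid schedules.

Splitting on VendorCall: it can be 10am (2), 11am (2), 12pm (2). Listing each branch's schedules as (Demo, Sync, Roadmap, Budget):
VendorCall=10am: (8am,8am,9am,9am) (8am,10am,9am,9am) — 2.
VendorCall=11am: (8am,8am,9am,9am) (8am,10am,9am,9am) — 2.
VendorCall=12pm: (8am,8am,9am,9am) (8am,10am,9am,9am) — 2.
Summing: 2 + 2 + 2 = 6.

6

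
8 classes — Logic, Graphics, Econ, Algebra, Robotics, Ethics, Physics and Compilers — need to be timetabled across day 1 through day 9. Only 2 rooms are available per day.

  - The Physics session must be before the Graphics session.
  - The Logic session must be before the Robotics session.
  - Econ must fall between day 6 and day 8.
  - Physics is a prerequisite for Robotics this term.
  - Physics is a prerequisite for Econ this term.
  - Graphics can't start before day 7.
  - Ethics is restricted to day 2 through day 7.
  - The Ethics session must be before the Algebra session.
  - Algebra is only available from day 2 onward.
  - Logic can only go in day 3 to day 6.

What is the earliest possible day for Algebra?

day 3

Algebra is available from day 2; precedence pushes Algebra to at least day 3.
Algebra at day 3 is achievable: Econ=day 6; Graphics=day 7; Physics=day 1; Ethics=day 2; Compilers=day 1; Algebra=day 3; Robotics=day 4; Logic=day 3.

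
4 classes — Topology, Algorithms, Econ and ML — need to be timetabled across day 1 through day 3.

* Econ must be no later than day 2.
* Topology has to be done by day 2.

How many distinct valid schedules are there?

36

Splitting on Topology: it can be day 1 (18), day 2 (18). Listing each branch's schedules as (Algorithms, Econ, ML) by day number:
Topology=day 1: (1,1,1) (1,1,2) (1,1,3) (1,2,1) (1,2,2) (1,2,3) (2,1,1) (2,1,2) (2,1,3) (2,2,1) (2,2,2) (2,2,3) (3,1,1) (3,1,2) (3,1,3) (3,2,1) (3,2,2) (3,2,3) — 18.
Topology=day 2: (1,1,1) (1,1,2) (1,1,3) (1,2,1) (1,2,2) (1,2,3) (2,1,1) (2,1,2) (2,1,3) (2,2,1) (2,2,2) (2,2,3) (3,1,1) (3,1,2) (3,1,3) (3,2,1) (3,2,2) (3,2,3) — 18.
Summing: 18 + 18 = 36.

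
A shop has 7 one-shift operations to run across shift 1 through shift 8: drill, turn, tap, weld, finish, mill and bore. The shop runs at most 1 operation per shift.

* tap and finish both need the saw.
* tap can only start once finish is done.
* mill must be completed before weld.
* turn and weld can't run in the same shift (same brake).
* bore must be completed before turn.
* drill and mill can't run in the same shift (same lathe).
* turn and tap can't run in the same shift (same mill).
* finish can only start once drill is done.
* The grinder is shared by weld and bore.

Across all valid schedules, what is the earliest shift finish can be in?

shift 2

Precedence pushes finish to at least shift 2; downstream work caps finish at shift 7.
finish at shift 2 is achievable: weld=shift 7, finish=shift 2, bore=shift 3, tap=shift 5, mill=shift 6, drill=shift 1, turn=shift 4.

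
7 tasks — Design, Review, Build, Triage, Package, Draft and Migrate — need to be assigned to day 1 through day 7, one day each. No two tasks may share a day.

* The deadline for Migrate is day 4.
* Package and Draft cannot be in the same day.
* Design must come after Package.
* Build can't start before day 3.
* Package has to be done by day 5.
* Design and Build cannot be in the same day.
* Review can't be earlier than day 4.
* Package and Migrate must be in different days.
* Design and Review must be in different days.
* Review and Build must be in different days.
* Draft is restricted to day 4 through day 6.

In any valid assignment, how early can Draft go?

Draft is available from day 4; Draft's own window allows nothing later than day 6.
Draft at day 4 is achievable: Package in day 2, Triage in day 7, Review in day 5, Design in day 6, Build in day 3, Draft in day 4, Migrate in day 1.

day 4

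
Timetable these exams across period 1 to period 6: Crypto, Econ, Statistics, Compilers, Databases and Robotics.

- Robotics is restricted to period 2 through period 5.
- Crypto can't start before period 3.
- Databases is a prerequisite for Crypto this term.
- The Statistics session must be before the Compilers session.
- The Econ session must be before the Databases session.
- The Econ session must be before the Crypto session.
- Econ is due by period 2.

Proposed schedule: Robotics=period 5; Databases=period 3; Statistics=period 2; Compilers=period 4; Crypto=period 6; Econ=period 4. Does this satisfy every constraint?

The Statistics session must be before the Compilers session — holds.
Databases is a prerequisite for Crypto this term — holds.
Crypto can't start before period 3 — holds.
Robotics is restricted to period 2 through period 5 — holds.
The Econ session must be before the Crypto session — holds.
Econ is due by period 2 — violated.
The Econ session must be before the Databases session — violated.

No — it violates: Econ is due by period 2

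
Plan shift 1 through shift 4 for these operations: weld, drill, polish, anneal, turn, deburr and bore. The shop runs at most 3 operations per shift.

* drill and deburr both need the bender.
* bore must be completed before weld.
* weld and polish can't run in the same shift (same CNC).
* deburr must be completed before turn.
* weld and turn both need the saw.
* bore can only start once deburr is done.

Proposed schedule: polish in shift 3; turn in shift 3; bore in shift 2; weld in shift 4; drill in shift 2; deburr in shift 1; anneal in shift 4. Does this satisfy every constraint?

Yes, all constraints hold

weld and turn both need the saw — holds.
weld and polish can't run in the same shift (same CNC) — holds.
The shop runs at most 3 operations per shift — holds.
drill and deburr both need the bender — holds.
bore can only start once deburr is done — holds.
deburr must be completed before turn — holds.
bore must be completed before weld — holds.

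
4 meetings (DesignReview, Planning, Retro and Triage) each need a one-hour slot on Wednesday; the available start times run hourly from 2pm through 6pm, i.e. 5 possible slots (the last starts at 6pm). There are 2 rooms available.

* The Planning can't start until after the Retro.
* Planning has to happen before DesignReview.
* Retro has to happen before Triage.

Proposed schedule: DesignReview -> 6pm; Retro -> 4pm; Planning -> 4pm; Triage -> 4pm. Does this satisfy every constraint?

Invalid. There are 2 rooms available.

There are 2 rooms available — violated.
Retro has to happen before Triage — violated.
The Planning can't start until after the Retro — violated.
Planning has to happen before DesignReview — holds.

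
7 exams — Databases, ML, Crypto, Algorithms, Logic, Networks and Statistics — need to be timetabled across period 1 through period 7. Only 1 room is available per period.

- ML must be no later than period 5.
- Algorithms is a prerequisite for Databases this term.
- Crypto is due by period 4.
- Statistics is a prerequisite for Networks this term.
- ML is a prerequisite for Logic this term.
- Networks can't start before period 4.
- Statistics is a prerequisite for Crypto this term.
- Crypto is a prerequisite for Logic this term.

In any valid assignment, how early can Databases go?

Precedence pushes Databases to at least period 2.
Databases at period 2 is achievable: Databases in period 2, Networks in period 6, Algorithms in period 1, Statistics in period 3, Crypto in period 4, ML in period 5, Logic in period 7.

period 2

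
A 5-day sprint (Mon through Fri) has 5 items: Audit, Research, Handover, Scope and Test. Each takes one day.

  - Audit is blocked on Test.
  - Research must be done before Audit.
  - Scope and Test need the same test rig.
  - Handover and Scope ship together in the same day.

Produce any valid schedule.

Handover -> Tue, Scope -> Tue, Research -> Mon, Audit -> Tue, Test -> Mon

Checking: Research(Mon) before Audit(Tue); Test(Mon) before Audit(Tue); Scope(Tue) != Test(Mon); Handover = Scope = Tue.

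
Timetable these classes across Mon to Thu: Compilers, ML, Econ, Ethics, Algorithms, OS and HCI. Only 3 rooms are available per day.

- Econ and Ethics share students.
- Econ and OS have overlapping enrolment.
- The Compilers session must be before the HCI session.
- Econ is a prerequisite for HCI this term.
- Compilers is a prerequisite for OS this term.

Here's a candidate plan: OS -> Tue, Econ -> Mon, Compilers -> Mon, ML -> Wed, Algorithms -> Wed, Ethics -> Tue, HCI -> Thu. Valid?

Compilers is a prerequisite for OS this term — holds.
The Compilers session must be before the HCI session — holds.
Econ and OS have overlapping enrolment — holds.
Econ and Ethics share students — holds.
Econ is a prerequisite for HCI this term — holds.
Only 3 rooms are available per day — holds.

Yes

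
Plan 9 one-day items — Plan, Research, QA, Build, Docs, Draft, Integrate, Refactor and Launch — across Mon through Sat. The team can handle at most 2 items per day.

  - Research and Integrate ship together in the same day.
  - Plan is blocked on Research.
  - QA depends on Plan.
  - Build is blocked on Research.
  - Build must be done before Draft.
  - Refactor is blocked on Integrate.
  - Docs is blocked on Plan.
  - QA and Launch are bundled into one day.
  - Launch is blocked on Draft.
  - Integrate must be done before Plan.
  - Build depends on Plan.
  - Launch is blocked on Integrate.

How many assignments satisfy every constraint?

Splitting on Plan: it can be Tue (40), Wed (10). Listing each branch's schedules as (Research, QA, Build, Docs, Draft, Integrate, Refactor, Launch):
Plan=Tue: (Mon,Fri,Wed,Wed,Thu,Mon,Tue,Fri) (Mon,Fri,Wed,Wed,Thu,Mon,Thu,Fri) (Mon,Fri,Wed,Wed,Thu,Mon,Sat,Fri) (Mon,Fri,Wed,Thu,Thu,Mon,Tue,Fri) (Mon,Fri,Wed,Thu,Thu,Mon,Wed,Fri) (Mon,Fri,Wed,Thu,Thu,Mon,Sat,Fri) (Mon,Fri,Wed,Sat,Thu,Mon,Tue,Fri) (Mon,Fri,Wed,Sat,Thu,Mon,Wed,Fri) (Mon,Fri,Wed,Sat,Thu,Mon,Thu,Fri) (Mon,Fri,Wed,Sat,Thu,Mon,Sat,Fri) (Mon,Sat,Wed,Wed,Thu,Mon,Tue,Sat) (Mon,Sat,Wed,Wed,Thu,Mon,Thu,Sat) (Mon,Sat,Wed,Wed,Thu,Mon,Fri,Sat) (Mon,Sat,Wed,Wed,Fri,Mon,Tue,Sat) (Mon,Sat,Wed,Wed,Fri,Mon,Thu,Sat) (Mon,Sat,Wed,Wed,Fri,Mon,Fri,Sat) (Mon,Sat,Wed,Thu,Thu,Mon,Tue,Sat) (Mon,Sat,Wed,Thu,Thu,Mon,Wed,Sat) (Mon,Sat,Wed,Thu,Thu,Mon,Fri,Sat) (Mon,Sat,Wed,Thu,Fri,Mon,Tue,Sat) (Mon,Sat,Wed,Thu,Fri,Mon,Wed,Sat) (Mon,Sat,Wed,Thu,Fri,Mon,Thu,Sat) (Mon,Sat,Wed,Thu,Fri,Mon,Fri,Sat) (Mon,Sat,Wed,Fri,Thu,Mon,Tue,Sat) (Mon,Sat,Wed,Fri,Thu,Mon,Wed,Sat) (Mon,Sat,Wed,Fri,Thu,Mon,Thu,Sat) (Mon,Sat,Wed,Fri,Thu,Mon,Fri,Sat) (Mon,Sat,Wed,Fri,Fri,Mon,Tue,Sat) (Mon,Sat,Wed,Fri,Fri,Mon,Wed,Sat) (Mon,Sat,Wed,Fri,Fri,Mon,Thu,Sat) (Mon,Sat,Thu,Wed,Fri,Mon,Tue,Sat) (Mon,Sat,Thu,Wed,Fri,Mon,Wed,Sat) (Mon,Sat,Thu,Wed,Fri,Mon,Thu,Sat) (Mon,Sat,Thu,Wed,Fri,Mon,Fri,Sat) (Mon,Sat,Thu,Thu,Fri,Mon,Tue,Sat) (Mon,Sat,Thu,Thu,Fri,Mon,Wed,Sat) (Mon,Sat,Thu,Thu,Fri,Mon,Fri,Sat) (Mon,Sat,Thu,Fri,Fri,Mon,Tue,Sat) (Mon,Sat,Thu,Fri,Fri,Mon,Wed,Sat) (Mon,Sat,Thu,Fri,Fri,Mon,Thu,Sat) — 40.
Plan=Wed: (Mon,Sat,Thu,Thu,Fri,Mon,Tue,Sat) (Mon,Sat,Thu,Thu,Fri,Mon,Wed,Sat) (Mon,Sat,Thu,Thu,Fri,Mon,Fri,Sat) (Mon,Sat,Thu,Fri,Fri,Mon,Tue,Sat) (Mon,Sat,Thu,Fri,Fri,Mon,Wed,Sat) (Mon,Sat,Thu,Fri,Fri,Mon,Thu,Sat) (Tue,Sat,Thu,Thu,Fri,Tue,Wed,Sat) (Tue,Sat,Thu,Thu,Fri,Tue,Fri,Sat) (Tue,Sat,Thu,Fri,Fri,Tue,Wed,Sat) (Tue,Sat,Thu,Fri,Fri,Tue,Thu,Sat) — 10.
Summing: 40 + 10 = 50.

50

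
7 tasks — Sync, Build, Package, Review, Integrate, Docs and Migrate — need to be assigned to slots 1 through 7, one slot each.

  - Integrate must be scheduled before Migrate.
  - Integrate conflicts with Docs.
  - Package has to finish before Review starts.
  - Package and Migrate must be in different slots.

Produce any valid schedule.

Docs in 2; Build in 1; Package in 1; Sync in 1; Migrate in 2; Review in 2; Integrate in 1

Checking: Package(1) before Review(2); Integrate(1) before Migrate(2); Package(1) != Migrate(2); Integrate(1) != Docs(2).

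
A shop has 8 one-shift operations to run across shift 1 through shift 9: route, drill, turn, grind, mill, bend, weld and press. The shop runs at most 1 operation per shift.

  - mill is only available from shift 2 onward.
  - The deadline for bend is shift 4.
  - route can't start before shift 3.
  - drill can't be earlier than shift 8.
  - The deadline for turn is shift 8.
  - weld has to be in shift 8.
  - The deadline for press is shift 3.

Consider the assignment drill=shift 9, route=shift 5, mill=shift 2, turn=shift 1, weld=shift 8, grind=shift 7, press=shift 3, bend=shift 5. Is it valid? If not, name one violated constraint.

drill can't be earlier than shift 8 — holds.
The deadline for turn is shift 8 — holds.
weld has to be in shift 8 — holds.
The deadline for bend is shift 4 — violated.
The deadline for press is shift 3 — holds.
mill is only available from shift 2 onward — holds.
route can't start before shift 3 — holds.
The shop runs at most 1 operation per shift — violated.

No. The deadline for bend is shift 4 is not satisfied.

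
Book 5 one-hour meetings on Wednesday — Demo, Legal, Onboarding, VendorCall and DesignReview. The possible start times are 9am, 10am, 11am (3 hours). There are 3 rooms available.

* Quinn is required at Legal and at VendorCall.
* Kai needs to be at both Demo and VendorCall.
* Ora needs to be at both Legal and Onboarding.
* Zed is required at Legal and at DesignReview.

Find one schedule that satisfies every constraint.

Demo -> 9am; DesignReview -> 10am; VendorCall -> 10am; Onboarding -> 10am; Legal -> 9am

Checking: Legal(9am) != DesignReview(10am); Legal(9am) != Onboarding(10am); Demo(9am) != VendorCall(10am); Legal(9am) != VendorCall(10am); max 3 per hour (cap 3).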